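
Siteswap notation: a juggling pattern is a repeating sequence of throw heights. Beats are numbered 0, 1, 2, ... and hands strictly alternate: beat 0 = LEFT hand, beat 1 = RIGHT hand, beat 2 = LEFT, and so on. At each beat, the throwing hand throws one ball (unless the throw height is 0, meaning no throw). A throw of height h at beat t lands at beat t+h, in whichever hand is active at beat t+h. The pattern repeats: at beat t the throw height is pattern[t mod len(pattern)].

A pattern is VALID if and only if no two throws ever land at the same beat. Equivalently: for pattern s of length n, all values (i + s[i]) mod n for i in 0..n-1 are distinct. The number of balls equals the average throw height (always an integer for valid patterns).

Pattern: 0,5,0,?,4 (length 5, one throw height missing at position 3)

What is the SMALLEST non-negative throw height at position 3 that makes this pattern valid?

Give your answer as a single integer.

i=0: (0 + 0) mod 5 = 0
i=1: (1 + 5) mod 5 = 1
i=2: (2 + 0) mod 5 = 2
i=3: s[i]=? (unknown)
i=4: (4 + 4) mod 5 = 3
Known residues: [0, 1, 2, 3]; need a permutation of 0..4, so missing residue r = 4
Need (3 + s) mod 5 = 4; smallest s = (4 - 3) mod 5 = 1

Answer: 1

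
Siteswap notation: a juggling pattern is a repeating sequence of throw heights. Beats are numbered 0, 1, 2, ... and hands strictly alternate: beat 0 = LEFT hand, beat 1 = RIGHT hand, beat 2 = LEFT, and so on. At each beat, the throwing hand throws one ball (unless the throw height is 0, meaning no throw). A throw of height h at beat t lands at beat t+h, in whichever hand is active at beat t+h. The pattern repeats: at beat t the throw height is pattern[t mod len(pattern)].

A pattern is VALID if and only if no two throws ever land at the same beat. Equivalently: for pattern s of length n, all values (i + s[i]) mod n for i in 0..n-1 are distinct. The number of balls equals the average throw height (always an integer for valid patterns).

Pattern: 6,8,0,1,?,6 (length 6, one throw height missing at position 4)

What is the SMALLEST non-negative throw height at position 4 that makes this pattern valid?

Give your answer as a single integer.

Answer: 3

Derivation:
i=0: (0 + 6) mod 6 = 0
i=1: (1 + 8) mod 6 = 3
i=2: (2 + 0) mod 6 = 2
i=3: (3 + 1) mod 6 = 4
i=4: s[i]=? (unknown)
i=5: (5 + 6) mod 6 = 5
Known residues: [0, 2, 3, 4, 5]; need a permutation of 0..5, so missing residue r = 1
Need (4 + s) mod 6 = 1; smallest s = (1 - 4) mod 6 = 3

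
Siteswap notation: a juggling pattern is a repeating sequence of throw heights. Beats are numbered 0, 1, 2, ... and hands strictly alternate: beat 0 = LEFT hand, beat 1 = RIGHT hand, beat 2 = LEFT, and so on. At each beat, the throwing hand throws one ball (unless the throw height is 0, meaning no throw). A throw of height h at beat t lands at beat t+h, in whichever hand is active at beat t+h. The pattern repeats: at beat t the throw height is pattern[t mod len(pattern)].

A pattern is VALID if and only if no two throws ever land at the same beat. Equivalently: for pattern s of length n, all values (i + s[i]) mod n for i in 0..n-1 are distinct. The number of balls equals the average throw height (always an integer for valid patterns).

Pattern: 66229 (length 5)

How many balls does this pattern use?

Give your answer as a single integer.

Pattern = [6, 6, 2, 2, 9], length n = 5
  position 0: throw height = 6, running sum = 6
  position 1: throw height = 6, running sum = 12
  position 2: throw height = 2, running sum = 14
  position 3: throw height = 2, running sum = 16
  position 4: throw height = 9, running sum = 25
Total sum = 25; balls = sum / n = 25 / 5 = 5

Answer: 5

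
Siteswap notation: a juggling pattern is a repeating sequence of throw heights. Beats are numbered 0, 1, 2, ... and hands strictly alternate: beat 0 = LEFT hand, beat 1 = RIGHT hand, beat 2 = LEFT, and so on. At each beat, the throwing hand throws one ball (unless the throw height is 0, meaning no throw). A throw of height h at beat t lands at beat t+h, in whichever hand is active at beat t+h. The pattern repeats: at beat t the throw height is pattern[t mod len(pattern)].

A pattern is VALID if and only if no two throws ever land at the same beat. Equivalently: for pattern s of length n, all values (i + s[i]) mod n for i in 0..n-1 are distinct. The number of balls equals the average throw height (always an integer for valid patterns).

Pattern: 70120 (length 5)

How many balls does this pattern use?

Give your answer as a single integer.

Pattern = [7, 0, 1, 2, 0], length n = 5
  position 0: throw height = 7, running sum = 7
  position 1: throw height = 0, running sum = 7
  position 2: throw height = 1, running sum = 8
  position 3: throw height = 2, running sum = 10
  position 4: throw height = 0, running sum = 10
Total sum = 10; balls = sum / n = 10 / 5 = 2

Answer: 2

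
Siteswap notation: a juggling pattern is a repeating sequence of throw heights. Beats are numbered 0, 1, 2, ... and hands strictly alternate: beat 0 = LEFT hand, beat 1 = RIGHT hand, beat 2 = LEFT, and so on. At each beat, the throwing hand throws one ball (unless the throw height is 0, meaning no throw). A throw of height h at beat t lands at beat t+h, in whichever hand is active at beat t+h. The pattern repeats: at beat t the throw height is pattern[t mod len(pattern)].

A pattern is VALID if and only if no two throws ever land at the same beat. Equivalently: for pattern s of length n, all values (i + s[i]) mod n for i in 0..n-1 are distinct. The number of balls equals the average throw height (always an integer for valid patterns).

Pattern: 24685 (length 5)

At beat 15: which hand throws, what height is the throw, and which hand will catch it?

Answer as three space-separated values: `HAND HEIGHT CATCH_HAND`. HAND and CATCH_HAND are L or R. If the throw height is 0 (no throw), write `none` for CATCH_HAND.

Answer: R 2 R

Derivation:
Beat 15: 15 mod 2 = 1, so hand = R
Throw height = pattern[15 mod 5] = pattern[0] = 2
Lands at beat 15+2=17, 17 mod 2 = 1, so catch hand = R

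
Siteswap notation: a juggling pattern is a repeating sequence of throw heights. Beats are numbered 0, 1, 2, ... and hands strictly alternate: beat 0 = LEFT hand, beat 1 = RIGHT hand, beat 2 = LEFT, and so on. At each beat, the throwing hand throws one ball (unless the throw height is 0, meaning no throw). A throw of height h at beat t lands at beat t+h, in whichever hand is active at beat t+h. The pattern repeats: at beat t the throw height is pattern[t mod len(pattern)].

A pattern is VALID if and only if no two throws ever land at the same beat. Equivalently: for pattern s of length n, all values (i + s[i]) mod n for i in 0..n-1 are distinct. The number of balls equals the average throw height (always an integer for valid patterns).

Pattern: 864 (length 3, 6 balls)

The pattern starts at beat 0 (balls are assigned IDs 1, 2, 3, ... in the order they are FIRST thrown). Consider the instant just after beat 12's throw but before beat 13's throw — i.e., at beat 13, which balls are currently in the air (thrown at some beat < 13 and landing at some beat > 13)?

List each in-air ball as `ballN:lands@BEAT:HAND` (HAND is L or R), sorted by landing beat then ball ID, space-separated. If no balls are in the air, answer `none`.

Beat 0 (L): throw ball1 h=8 -> lands@8:L; in-air after throw: [b1@8:L]
Beat 1 (R): throw ball2 h=6 -> lands@7:R; in-air after throw: [b2@7:R b1@8:L]
Beat 2 (L): throw ball3 h=4 -> lands@6:L; in-air after throw: [b3@6:L b2@7:R b1@8:L]
Beat 3 (R): throw ball4 h=8 -> lands@11:R; in-air after throw: [b3@6:L b2@7:R b1@8:L b4@11:R]
Beat 4 (L): throw ball5 h=6 -> lands@10:L; in-air after throw: [b3@6:L b2@7:R b1@8:L b5@10:L b4@11:R]
Beat 5 (R): throw ball6 h=4 -> lands@9:R; in-air after throw: [b3@6:L b2@7:R b1@8:L b6@9:R b5@10:L b4@11:R]
Beat 6 (L): throw ball3 h=8 -> lands@14:L; in-air after throw: [b2@7:R b1@8:L b6@9:R b5@10:L b4@11:R b3@14:L]
Beat 7 (R): throw ball2 h=6 -> lands@13:R; in-air after throw: [b1@8:L b6@9:R b5@10:L b4@11:R b2@13:R b3@14:L]
Beat 8 (L): throw ball1 h=4 -> lands@12:L; in-air after throw: [b6@9:R b5@10:L b4@11:R b1@12:L b2@13:R b3@14:L]
Beat 9 (R): throw ball6 h=8 -> lands@17:R; in-air after throw: [b5@10:L b4@11:R b1@12:L b2@13:R b3@14:L b6@17:R]
Beat 10 (L): throw ball5 h=6 -> lands@16:L; in-air after throw: [b4@11:R b1@12:L b2@13:R b3@14:L b5@16:L b6@17:R]
Beat 11 (R): throw ball4 h=4 -> lands@15:R; in-air after throw: [b1@12:L b2@13:R b3@14:L b4@15:R b5@16:L b6@17:R]
Beat 12 (L): throw ball1 h=8 -> lands@20:L; in-air after throw: [b2@13:R b3@14:L b4@15:R b5@16:L b6@17:R b1@20:L]
Beat 13 (R): throw ball2 h=6 -> lands@19:R; in-air after throw: [b3@14:L b4@15:R b5@16:L b6@17:R b2@19:R b1@20:L]

Answer: ball3:lands@14:L ball4:lands@15:R ball5:lands@16:L ball6:lands@17:R ball1:lands@20:L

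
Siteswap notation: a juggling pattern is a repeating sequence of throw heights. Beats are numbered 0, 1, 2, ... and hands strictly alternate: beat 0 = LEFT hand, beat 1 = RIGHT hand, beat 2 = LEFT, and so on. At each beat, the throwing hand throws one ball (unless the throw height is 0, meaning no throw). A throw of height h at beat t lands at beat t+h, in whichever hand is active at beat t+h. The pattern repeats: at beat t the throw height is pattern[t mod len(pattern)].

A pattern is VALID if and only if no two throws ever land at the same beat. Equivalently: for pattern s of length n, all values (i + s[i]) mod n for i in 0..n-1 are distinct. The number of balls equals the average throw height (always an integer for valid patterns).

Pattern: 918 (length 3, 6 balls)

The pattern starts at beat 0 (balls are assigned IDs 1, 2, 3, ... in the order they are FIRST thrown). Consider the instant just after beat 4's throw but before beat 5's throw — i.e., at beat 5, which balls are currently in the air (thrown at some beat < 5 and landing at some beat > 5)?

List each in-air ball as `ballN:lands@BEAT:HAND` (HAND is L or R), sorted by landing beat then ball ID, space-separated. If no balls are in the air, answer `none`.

Beat 0 (L): throw ball1 h=9 -> lands@9:R; in-air after throw: [b1@9:R]
Beat 1 (R): throw ball2 h=1 -> lands@2:L; in-air after throw: [b2@2:L b1@9:R]
Beat 2 (L): throw ball2 h=8 -> lands@10:L; in-air after throw: [b1@9:R b2@10:L]
Beat 3 (R): throw ball3 h=9 -> lands@12:L; in-air after throw: [b1@9:R b2@10:L b3@12:L]
Beat 4 (L): throw ball4 h=1 -> lands@5:R; in-air after throw: [b4@5:R b1@9:R b2@10:L b3@12:L]
Beat 5 (R): throw ball4 h=8 -> lands@13:R; in-air after throw: [b1@9:R b2@10:L b3@12:L b4@13:R]

Answer: ball1:lands@9:R ball2:lands@10:L ball3:lands@12:L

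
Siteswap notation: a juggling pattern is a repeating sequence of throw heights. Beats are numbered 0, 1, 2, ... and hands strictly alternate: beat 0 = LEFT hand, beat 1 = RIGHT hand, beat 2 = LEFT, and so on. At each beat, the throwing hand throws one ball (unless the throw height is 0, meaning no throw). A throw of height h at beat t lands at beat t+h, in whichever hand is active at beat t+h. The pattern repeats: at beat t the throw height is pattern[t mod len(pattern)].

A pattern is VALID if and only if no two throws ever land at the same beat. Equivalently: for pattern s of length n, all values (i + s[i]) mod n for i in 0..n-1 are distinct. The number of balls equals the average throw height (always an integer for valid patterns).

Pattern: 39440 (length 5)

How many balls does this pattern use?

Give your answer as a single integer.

Answer: 4

Derivation:
Pattern = [3, 9, 4, 4, 0], length n = 5
  position 0: throw height = 3, running sum = 3
  position 1: throw height = 9, running sum = 12
  position 2: throw height = 4, running sum = 16
  position 3: throw height = 4, running sum = 20
  position 4: throw height = 0, running sum = 20
Total sum = 20; balls = sum / n = 20 / 5 = 4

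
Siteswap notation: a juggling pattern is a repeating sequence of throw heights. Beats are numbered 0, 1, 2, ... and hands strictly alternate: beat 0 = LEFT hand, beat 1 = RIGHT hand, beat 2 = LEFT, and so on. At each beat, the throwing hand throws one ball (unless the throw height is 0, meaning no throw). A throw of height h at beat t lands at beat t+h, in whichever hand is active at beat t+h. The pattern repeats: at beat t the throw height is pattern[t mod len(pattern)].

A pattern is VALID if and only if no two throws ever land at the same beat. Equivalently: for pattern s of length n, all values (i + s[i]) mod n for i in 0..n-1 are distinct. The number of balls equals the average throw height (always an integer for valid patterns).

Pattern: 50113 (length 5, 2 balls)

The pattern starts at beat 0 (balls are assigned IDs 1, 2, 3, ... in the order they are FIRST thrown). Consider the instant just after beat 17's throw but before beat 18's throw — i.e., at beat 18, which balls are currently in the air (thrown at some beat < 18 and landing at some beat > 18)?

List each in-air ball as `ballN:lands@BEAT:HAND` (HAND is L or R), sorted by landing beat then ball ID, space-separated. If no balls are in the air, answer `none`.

Beat 0 (L): throw ball1 h=5 -> lands@5:R; in-air after throw: [b1@5:R]
Beat 2 (L): throw ball2 h=1 -> lands@3:R; in-air after throw: [b2@3:R b1@5:R]
Beat 3 (R): throw ball2 h=1 -> lands@4:L; in-air after throw: [b2@4:L b1@5:R]
Beat 4 (L): throw ball2 h=3 -> lands@7:R; in-air after throw: [b1@5:R b2@7:R]
Beat 5 (R): throw ball1 h=5 -> lands@10:L; in-air after throw: [b2@7:R b1@10:L]
Beat 7 (R): throw ball2 h=1 -> lands@8:L; in-air after throw: [b2@8:L b1@10:L]
Beat 8 (L): throw ball2 h=1 -> lands@9:R; in-air after throw: [b2@9:R b1@10:L]
Beat 9 (R): throw ball2 h=3 -> lands@12:L; in-air after throw: [b1@10:L b2@12:L]
Beat 10 (L): throw ball1 h=5 -> lands@15:R; in-air after throw: [b2@12:L b1@15:R]
Beat 12 (L): throw ball2 h=1 -> lands@13:R; in-air after throw: [b2@13:R b1@15:R]
Beat 13 (R): throw ball2 h=1 -> lands@14:L; in-air after throw: [b2@14:L b1@15:R]
Beat 14 (L): throw ball2 h=3 -> lands@17:R; in-air after throw: [b1@15:R b2@17:R]
Beat 15 (R): throw ball1 h=5 -> lands@20:L; in-air after throw: [b2@17:R b1@20:L]
Beat 17 (R): throw ball2 h=1 -> lands@18:L; in-air after throw: [b2@18:L b1@20:L]
Beat 18 (L): throw ball2 h=1 -> lands@19:R; in-air after throw: [b2@19:R b1@20:L]

Answer: ball1:lands@20:L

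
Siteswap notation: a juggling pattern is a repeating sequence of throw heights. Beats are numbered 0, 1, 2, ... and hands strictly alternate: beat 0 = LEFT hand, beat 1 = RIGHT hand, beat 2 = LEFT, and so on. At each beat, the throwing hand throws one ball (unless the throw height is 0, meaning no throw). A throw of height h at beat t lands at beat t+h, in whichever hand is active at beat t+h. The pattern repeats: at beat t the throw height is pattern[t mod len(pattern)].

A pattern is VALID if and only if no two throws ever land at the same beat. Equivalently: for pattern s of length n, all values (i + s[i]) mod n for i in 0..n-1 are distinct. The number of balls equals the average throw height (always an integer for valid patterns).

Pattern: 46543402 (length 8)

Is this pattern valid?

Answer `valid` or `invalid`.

i=0: (i + s[i]) mod n = (0 + 4) mod 8 = 4
i=1: (i + s[i]) mod n = (1 + 6) mod 8 = 7
i=2: (i + s[i]) mod n = (2 + 5) mod 8 = 7
i=3: (i + s[i]) mod n = (3 + 4) mod 8 = 7
i=4: (i + s[i]) mod n = (4 + 3) mod 8 = 7
i=5: (i + s[i]) mod n = (5 + 4) mod 8 = 1
i=6: (i + s[i]) mod n = (6 + 0) mod 8 = 6
i=7: (i + s[i]) mod n = (7 + 2) mod 8 = 1
Residues: [4, 7, 7, 7, 7, 1, 6, 1], distinct: False

Answer: invalid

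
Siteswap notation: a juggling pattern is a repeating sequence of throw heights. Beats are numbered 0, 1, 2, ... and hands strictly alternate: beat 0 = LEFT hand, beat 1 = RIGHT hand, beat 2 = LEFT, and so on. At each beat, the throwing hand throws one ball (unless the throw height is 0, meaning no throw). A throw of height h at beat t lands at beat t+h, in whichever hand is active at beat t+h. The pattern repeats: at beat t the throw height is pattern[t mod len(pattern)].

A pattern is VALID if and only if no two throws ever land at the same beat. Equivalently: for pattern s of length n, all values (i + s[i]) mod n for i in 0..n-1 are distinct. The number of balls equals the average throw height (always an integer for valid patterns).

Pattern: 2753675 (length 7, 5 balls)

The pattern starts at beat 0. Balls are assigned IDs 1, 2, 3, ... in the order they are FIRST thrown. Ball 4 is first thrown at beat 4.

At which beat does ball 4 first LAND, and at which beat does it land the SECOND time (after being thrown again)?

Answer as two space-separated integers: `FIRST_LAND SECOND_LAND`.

Beat 0 (L): throw ball1 h=2 -> lands@2:L; in-air after throw: [b1@2:L]
Beat 1 (R): throw ball2 h=7 -> lands@8:L; in-air after throw: [b1@2:L b2@8:L]
Beat 2 (L): throw ball1 h=5 -> lands@7:R; in-air after throw: [b1@7:R b2@8:L]
Beat 3 (R): throw ball3 h=3 -> lands@6:L; in-air after throw: [b3@6:L b1@7:R b2@8:L]
Beat 4 (L): throw ball4 h=6 -> lands@10:L; in-air after throw: [b3@6:L b1@7:R b2@8:L b4@10:L]
Beat 5 (R): throw ball5 h=7 -> lands@12:L; in-air after throw: [b3@6:L b1@7:R b2@8:L b4@10:L b5@12:L]
Beat 6 (L): throw ball3 h=5 -> lands@11:R; in-air after throw: [b1@7:R b2@8:L b4@10:L b3@11:R b5@12:L]
Beat 7 (R): throw ball1 h=2 -> lands@9:R; in-air after throw: [b2@8:L b1@9:R b4@10:L b3@11:R b5@12:L]
Beat 8 (L): throw ball2 h=7 -> lands@15:R; in-air after throw: [b1@9:R b4@10:L b3@11:R b5@12:L b2@15:R]
Beat 9 (R): throw ball1 h=5 -> lands@14:L; in-air after throw: [b4@10:L b3@11:R b5@12:L b1@14:L b2@15:R]
Beat 10 (L): throw ball4 h=3 -> lands@13:R; in-air after throw: [b3@11:R b5@12:L b4@13:R b1@14:L b2@15:R]
Beat 11 (R): throw ball3 h=6 -> lands@17:R; in-air after throw: [b5@12:L b4@13:R b1@14:L b2@15:R b3@17:R]
Beat 12 (L): throw ball5 h=7 -> lands@19:R; in-air after throw: [b4@13:R b1@14:L b2@15:R b3@17:R b5@19:R]
Beat 13 (R): throw ball4 h=5 -> lands@18:L; in-air after throw: [b1@14:L b2@15:R b3@17:R b4@18:L b5@19:R]
Ball 4: thrown@4 h=6 -> first land @10; rethrown@10 h=3 -> second land @13

Answer: 10 13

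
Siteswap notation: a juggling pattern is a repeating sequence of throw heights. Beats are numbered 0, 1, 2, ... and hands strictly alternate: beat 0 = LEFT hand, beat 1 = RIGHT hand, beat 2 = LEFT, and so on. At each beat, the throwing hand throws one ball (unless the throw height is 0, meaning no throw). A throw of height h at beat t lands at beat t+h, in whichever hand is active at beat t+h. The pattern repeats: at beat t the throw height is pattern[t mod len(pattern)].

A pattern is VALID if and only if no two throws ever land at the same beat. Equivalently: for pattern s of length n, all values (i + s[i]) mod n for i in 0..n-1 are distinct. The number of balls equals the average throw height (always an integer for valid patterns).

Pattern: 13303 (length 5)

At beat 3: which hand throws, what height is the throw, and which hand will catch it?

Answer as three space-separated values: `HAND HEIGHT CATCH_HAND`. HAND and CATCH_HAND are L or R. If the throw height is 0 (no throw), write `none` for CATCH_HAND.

Answer: R 0 none

Derivation:
Beat 3: 3 mod 2 = 1, so hand = R
Throw height = pattern[3 mod 5] = pattern[3] = 0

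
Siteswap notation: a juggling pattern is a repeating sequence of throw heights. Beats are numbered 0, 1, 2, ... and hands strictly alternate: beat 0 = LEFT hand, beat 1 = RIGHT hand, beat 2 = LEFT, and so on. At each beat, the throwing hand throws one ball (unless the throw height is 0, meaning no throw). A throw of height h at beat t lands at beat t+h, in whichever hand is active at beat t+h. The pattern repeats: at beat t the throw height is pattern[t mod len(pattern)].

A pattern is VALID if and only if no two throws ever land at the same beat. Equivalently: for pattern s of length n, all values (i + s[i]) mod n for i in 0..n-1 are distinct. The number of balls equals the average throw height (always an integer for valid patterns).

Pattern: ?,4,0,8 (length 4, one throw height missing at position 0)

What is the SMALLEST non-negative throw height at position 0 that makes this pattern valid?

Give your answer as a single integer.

Answer: 0

Derivation:
i=0: s[i]=? (unknown)
i=1: (1 + 4) mod 4 = 1
i=2: (2 + 0) mod 4 = 2
i=3: (3 + 8) mod 4 = 3
Known residues: [1, 2, 3]; need a permutation of 0..3, so missing residue r = 0
Need (0 + s) mod 4 = 0; smallest s = (0 - 0) mod 4 = 0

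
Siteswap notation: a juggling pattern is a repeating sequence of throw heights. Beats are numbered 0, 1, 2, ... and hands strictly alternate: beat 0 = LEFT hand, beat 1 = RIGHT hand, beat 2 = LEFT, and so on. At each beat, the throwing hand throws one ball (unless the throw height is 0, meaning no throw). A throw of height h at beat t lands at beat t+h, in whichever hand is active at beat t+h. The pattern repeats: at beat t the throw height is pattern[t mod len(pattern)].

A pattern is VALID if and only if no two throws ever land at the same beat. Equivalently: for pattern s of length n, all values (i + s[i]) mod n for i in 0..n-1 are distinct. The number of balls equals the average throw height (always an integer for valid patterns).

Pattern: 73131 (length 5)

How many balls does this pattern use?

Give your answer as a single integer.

Answer: 3

Derivation:
Pattern = [7, 3, 1, 3, 1], length n = 5
  position 0: throw height = 7, running sum = 7
  position 1: throw height = 3, running sum = 10
  position 2: throw height = 1, running sum = 11
  position 3: throw height = 3, running sum = 14
  position 4: throw height = 1, running sum = 15
Total sum = 15; balls = sum / n = 15 / 5 = 3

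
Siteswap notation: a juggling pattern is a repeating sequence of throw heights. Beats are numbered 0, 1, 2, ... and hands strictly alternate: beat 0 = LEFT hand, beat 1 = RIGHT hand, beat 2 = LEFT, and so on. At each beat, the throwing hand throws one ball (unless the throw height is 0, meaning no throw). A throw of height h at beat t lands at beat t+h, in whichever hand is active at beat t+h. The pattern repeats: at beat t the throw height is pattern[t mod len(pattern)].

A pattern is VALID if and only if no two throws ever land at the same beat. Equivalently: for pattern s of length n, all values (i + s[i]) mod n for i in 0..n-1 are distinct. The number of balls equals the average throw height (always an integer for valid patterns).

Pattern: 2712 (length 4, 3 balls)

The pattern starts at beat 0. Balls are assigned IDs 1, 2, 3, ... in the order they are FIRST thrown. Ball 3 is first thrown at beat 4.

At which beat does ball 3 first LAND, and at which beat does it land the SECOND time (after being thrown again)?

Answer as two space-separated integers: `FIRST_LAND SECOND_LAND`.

Answer: 6 7

Derivation:
Beat 0 (L): throw ball1 h=2 -> lands@2:L; in-air after throw: [b1@2:L]
Beat 1 (R): throw ball2 h=7 -> lands@8:L; in-air after throw: [b1@2:L b2@8:L]
Beat 2 (L): throw ball1 h=1 -> lands@3:R; in-air after throw: [b1@3:R b2@8:L]
Beat 3 (R): throw ball1 h=2 -> lands@5:R; in-air after throw: [b1@5:R b2@8:L]
Beat 4 (L): throw ball3 h=2 -> lands@6:L; in-air after throw: [b1@5:R b3@6:L b2@8:L]
Beat 5 (R): throw ball1 h=7 -> lands@12:L; in-air after throw: [b3@6:L b2@8:L b1@12:L]
Beat 6 (L): throw ball3 h=1 -> lands@7:R; in-air after throw: [b3@7:R b2@8:L b1@12:L]
Beat 7 (R): throw ball3 h=2 -> lands@9:R; in-air after throw: [b2@8:L b3@9:R b1@12:L]
Ball 3: thrown@4 h=2 -> first land @6; rethrown@6 h=1 -> second land @7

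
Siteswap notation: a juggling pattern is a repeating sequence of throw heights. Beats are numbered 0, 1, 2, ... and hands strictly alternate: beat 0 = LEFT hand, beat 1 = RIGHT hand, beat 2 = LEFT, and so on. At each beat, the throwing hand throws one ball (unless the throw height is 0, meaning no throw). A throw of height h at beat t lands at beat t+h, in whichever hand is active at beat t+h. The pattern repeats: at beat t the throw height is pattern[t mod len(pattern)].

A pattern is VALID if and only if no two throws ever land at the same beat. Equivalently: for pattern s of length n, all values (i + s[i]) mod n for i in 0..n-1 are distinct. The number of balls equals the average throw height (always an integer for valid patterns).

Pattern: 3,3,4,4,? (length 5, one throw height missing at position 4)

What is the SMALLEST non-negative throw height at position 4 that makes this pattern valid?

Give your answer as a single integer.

i=0: (0 + 3) mod 5 = 3
i=1: (1 + 3) mod 5 = 4
i=2: (2 + 4) mod 5 = 1
i=3: (3 + 4) mod 5 = 2
i=4: s[i]=? (unknown)
Known residues: [1, 2, 3, 4]; need a permutation of 0..4, so missing residue r = 0
Need (4 + s) mod 5 = 0; smallest s = (0 - 4) mod 5 = 1

Answer: 1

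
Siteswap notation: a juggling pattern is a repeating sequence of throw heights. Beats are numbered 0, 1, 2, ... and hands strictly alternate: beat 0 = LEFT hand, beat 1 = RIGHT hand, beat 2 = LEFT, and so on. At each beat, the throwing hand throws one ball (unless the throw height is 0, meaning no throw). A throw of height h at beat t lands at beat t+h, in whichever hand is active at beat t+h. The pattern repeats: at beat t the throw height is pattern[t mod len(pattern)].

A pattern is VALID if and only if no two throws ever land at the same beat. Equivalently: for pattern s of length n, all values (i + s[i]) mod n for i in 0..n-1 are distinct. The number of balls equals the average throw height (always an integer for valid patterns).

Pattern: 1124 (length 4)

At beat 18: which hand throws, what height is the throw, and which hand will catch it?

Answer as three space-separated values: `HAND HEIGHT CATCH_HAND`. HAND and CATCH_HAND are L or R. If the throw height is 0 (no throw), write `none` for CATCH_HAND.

Answer: L 2 L

Derivation:
Beat 18: 18 mod 2 = 0, so hand = L
Throw height = pattern[18 mod 4] = pattern[2] = 2
Lands at beat 18+2=20, 20 mod 2 = 0, so catch hand = L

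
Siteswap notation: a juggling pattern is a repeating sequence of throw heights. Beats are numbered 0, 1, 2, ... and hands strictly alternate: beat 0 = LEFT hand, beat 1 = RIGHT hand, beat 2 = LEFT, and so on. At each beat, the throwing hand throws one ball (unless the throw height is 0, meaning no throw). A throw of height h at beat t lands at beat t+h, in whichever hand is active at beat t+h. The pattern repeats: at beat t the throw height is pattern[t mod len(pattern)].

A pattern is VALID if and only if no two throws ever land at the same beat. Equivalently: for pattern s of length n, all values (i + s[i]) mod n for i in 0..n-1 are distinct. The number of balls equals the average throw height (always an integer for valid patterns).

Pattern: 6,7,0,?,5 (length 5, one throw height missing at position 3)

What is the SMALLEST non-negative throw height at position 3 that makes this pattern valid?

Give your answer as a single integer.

Answer: 2

Derivation:
i=0: (0 + 6) mod 5 = 1
i=1: (1 + 7) mod 5 = 3
i=2: (2 + 0) mod 5 = 2
i=3: s[i]=? (unknown)
i=4: (4 + 5) mod 5 = 4
Known residues: [1, 2, 3, 4]; need a permutation of 0..4, so missing residue r = 0
Need (3 + s) mod 5 = 0; smallest s = (0 - 3) mod 5 = 2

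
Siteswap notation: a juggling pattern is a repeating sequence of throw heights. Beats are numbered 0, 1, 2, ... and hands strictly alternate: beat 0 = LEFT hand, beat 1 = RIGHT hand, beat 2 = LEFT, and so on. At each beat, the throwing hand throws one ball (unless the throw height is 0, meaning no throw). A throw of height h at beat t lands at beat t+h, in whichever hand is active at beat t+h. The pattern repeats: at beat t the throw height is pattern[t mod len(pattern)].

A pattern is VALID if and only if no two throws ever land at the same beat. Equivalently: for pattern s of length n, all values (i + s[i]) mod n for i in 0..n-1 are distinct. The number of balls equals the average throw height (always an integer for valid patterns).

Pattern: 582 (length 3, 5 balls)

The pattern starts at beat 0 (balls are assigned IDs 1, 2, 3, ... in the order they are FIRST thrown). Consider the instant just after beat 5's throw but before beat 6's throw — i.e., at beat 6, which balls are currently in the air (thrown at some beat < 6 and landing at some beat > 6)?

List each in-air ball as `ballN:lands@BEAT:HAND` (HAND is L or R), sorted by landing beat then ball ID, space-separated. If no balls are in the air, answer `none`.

Beat 0 (L): throw ball1 h=5 -> lands@5:R; in-air after throw: [b1@5:R]
Beat 1 (R): throw ball2 h=8 -> lands@9:R; in-air after throw: [b1@5:R b2@9:R]
Beat 2 (L): throw ball3 h=2 -> lands@4:L; in-air after throw: [b3@4:L b1@5:R b2@9:R]
Beat 3 (R): throw ball4 h=5 -> lands@8:L; in-air after throw: [b3@4:L b1@5:R b4@8:L b2@9:R]
Beat 4 (L): throw ball3 h=8 -> lands@12:L; in-air after throw: [b1@5:R b4@8:L b2@9:R b3@12:L]
Beat 5 (R): throw ball1 h=2 -> lands@7:R; in-air after throw: [b1@7:R b4@8:L b2@9:R b3@12:L]
Beat 6 (L): throw ball5 h=5 -> lands@11:R; in-air after throw: [b1@7:R b4@8:L b2@9:R b5@11:R b3@12:L]

Answer: ball1:lands@7:R ball4:lands@8:L ball2:lands@9:R ball3:lands@12:L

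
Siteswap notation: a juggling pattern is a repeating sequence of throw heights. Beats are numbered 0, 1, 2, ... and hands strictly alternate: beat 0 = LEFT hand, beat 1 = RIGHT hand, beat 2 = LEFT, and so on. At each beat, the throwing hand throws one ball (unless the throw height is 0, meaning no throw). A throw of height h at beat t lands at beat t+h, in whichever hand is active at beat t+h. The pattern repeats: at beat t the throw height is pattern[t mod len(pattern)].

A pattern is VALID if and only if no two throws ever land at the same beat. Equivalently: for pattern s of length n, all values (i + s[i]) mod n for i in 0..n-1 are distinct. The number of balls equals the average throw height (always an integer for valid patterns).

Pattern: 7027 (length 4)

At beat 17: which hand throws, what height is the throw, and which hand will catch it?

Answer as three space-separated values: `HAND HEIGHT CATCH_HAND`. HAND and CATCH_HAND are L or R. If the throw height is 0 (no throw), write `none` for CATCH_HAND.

Answer: R 0 none

Derivation:
Beat 17: 17 mod 2 = 1, so hand = R
Throw height = pattern[17 mod 4] = pattern[1] = 0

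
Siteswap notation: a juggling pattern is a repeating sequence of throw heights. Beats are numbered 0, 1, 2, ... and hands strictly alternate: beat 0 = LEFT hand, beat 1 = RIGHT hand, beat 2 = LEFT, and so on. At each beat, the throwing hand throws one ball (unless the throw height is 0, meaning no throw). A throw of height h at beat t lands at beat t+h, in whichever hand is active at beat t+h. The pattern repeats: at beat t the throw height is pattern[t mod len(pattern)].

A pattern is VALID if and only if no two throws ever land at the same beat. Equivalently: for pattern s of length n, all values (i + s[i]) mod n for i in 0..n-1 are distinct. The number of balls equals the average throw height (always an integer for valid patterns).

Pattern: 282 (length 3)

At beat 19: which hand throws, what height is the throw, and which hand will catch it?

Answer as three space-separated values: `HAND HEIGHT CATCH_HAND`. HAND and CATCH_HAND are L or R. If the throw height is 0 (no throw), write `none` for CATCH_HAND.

Beat 19: 19 mod 2 = 1, so hand = R
Throw height = pattern[19 mod 3] = pattern[1] = 8
Lands at beat 19+8=27, 27 mod 2 = 1, so catch hand = R

Answer: R 8 R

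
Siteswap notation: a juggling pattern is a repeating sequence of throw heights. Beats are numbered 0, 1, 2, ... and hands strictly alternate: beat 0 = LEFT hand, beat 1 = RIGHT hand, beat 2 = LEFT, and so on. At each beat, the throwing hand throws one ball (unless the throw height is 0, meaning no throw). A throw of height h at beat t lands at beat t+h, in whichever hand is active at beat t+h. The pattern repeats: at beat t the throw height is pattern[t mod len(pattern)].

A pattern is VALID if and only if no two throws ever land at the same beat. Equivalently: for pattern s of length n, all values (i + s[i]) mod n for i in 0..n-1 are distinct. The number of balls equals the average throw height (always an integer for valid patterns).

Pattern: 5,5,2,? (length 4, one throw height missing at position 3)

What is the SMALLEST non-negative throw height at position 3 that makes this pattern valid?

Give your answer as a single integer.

i=0: (0 + 5) mod 4 = 1
i=1: (1 + 5) mod 4 = 2
i=2: (2 + 2) mod 4 = 0
i=3: s[i]=? (unknown)
Known residues: [0, 1, 2]; need a permutation of 0..3, so missing residue r = 3
Need (3 + s) mod 4 = 3; smallest s = (3 - 3) mod 4 = 0

Answer: 0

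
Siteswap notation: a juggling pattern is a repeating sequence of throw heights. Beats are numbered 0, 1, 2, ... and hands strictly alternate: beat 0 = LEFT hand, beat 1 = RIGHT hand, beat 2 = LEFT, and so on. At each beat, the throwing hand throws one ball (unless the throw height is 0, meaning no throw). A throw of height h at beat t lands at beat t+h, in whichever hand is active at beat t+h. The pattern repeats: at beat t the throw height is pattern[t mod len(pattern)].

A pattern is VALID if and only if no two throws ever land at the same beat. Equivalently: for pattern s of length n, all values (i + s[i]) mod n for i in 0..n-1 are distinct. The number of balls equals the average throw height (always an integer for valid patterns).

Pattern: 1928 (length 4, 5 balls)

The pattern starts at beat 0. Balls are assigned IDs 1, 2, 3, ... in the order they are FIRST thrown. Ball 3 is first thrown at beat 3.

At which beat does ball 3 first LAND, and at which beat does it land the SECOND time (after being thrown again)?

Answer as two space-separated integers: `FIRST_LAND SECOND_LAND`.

Answer: 11 19

Derivation:
Beat 0 (L): throw ball1 h=1 -> lands@1:R; in-air after throw: [b1@1:R]
Beat 1 (R): throw ball1 h=9 -> lands@10:L; in-air after throw: [b1@10:L]
Beat 2 (L): throw ball2 h=2 -> lands@4:L; in-air after throw: [b2@4:L b1@10:L]
Beat 3 (R): throw ball3 h=8 -> lands@11:R; in-air after throw: [b2@4:L b1@10:L b3@11:R]
Beat 4 (L): throw ball2 h=1 -> lands@5:R; in-air after throw: [b2@5:R b1@10:L b3@11:R]
Beat 5 (R): throw ball2 h=9 -> lands@14:L; in-air after throw: [b1@10:L b3@11:R b2@14:L]
Beat 6 (L): throw ball4 h=2 -> lands@8:L; in-air after throw: [b4@8:L b1@10:L b3@11:R b2@14:L]
Beat 7 (R): throw ball5 h=8 -> lands@15:R; in-air after throw: [b4@8:L b1@10:L b3@11:R b2@14:L b5@15:R]
Beat 8 (L): throw ball4 h=1 -> lands@9:R; in-air after throw: [b4@9:R b1@10:L b3@11:R b2@14:L b5@15:R]
Beat 9 (R): throw ball4 h=9 -> lands@18:L; in-air after throw: [b1@10:L b3@11:R b2@14:L b5@15:R b4@18:L]
Beat 10 (L): throw ball1 h=2 -> lands@12:L; in-air after throw: [b3@11:R b1@12:L b2@14:L b5@15:R b4@18:L]
Beat 11 (R): throw ball3 h=8 -> lands@19:R; in-air after throw: [b1@12:L b2@14:L b5@15:R b4@18:L b3@19:R]
Beat 12 (L): throw ball1 h=1 -> lands@13:R; in-air after throw: [b1@13:R b2@14:L b5@15:R b4@18:L b3@19:R]
Beat 13 (R): throw ball1 h=9 -> lands@22:L; in-air after throw: [b2@14:L b5@15:R b4@18:L b3@19:R b1@22:L]
Beat 14 (L): throw ball2 h=2 -> lands@16:L; in-air after throw: [b5@15:R b2@16:L b4@18:L b3@19:R b1@22:L]
Beat 15 (R): throw ball5 h=8 -> lands@23:R; in-air after throw: [b2@16:L b4@18:L b3@19:R b1@22:L b5@23:R]
Ball 3: thrown@3 h=8 -> first land @11; rethrown@11 h=8 -> second land @19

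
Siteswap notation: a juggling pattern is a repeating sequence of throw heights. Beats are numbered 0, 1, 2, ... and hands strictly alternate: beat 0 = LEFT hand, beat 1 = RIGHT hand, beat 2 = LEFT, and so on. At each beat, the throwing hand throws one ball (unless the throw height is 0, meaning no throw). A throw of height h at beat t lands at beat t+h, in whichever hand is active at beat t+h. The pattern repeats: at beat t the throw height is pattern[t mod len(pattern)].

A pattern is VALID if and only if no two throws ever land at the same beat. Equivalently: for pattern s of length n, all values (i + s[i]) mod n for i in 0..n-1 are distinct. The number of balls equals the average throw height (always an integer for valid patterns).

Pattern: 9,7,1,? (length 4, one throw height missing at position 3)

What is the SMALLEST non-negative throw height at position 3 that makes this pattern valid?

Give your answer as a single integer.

Answer: 3

Derivation:
i=0: (0 + 9) mod 4 = 1
i=1: (1 + 7) mod 4 = 0
i=2: (2 + 1) mod 4 = 3
i=3: s[i]=? (unknown)
Known residues: [0, 1, 3]; need a permutation of 0..3, so missing residue r = 2
Need (3 + s) mod 4 = 2; smallest s = (2 - 3) mod 4 = 3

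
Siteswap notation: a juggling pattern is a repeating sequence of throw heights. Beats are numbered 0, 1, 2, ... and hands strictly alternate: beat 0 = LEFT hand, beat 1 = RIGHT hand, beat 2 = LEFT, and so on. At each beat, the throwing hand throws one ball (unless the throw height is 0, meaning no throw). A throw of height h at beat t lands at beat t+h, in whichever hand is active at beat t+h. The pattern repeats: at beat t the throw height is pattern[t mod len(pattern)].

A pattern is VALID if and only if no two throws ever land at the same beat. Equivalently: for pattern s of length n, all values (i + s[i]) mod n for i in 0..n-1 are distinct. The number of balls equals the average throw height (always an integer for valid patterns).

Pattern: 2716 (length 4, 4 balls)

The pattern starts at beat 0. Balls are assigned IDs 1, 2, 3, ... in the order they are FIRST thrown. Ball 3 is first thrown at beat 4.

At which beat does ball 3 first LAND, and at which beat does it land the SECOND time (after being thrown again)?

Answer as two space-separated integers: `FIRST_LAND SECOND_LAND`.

Beat 0 (L): throw ball1 h=2 -> lands@2:L; in-air after throw: [b1@2:L]
Beat 1 (R): throw ball2 h=7 -> lands@8:L; in-air after throw: [b1@2:L b2@8:L]
Beat 2 (L): throw ball1 h=1 -> lands@3:R; in-air after throw: [b1@3:R b2@8:L]
Beat 3 (R): throw ball1 h=6 -> lands@9:R; in-air after throw: [b2@8:L b1@9:R]
Beat 4 (L): throw ball3 h=2 -> lands@6:L; in-air after throw: [b3@6:L b2@8:L b1@9:R]
Beat 5 (R): throw ball4 h=7 -> lands@12:L; in-air after throw: [b3@6:L b2@8:L b1@9:R b4@12:L]
Beat 6 (L): throw ball3 h=1 -> lands@7:R; in-air after throw: [b3@7:R b2@8:L b1@9:R b4@12:L]
Beat 7 (R): throw ball3 h=6 -> lands@13:R; in-air after throw: [b2@8:L b1@9:R b4@12:L b3@13:R]
Ball 3: thrown@4 h=2 -> first land @6; rethrown@6 h=1 -> second land @7

Answer: 6 7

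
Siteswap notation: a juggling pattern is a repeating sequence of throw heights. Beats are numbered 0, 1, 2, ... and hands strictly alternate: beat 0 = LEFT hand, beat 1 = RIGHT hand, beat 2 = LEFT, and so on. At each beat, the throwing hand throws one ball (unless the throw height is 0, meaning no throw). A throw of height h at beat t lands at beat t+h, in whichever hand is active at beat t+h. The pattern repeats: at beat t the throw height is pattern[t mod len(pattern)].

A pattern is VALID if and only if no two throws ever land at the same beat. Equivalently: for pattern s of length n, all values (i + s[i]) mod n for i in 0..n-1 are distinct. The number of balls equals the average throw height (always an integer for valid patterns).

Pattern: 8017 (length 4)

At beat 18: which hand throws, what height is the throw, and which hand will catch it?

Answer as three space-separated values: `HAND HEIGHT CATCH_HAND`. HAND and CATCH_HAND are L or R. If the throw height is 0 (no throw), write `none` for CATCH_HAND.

Answer: L 1 R

Derivation:
Beat 18: 18 mod 2 = 0, so hand = L
Throw height = pattern[18 mod 4] = pattern[2] = 1
Lands at beat 18+1=19, 19 mod 2 = 1, so catch hand = R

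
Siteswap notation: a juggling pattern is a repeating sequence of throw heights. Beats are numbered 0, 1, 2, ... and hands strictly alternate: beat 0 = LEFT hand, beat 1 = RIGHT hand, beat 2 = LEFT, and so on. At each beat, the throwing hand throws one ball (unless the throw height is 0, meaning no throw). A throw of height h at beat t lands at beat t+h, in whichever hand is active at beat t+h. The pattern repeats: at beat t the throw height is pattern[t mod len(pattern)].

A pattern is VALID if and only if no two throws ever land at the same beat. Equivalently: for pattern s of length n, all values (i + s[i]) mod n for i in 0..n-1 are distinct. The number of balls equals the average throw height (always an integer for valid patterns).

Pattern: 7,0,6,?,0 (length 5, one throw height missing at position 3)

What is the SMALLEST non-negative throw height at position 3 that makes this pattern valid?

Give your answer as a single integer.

i=0: (0 + 7) mod 5 = 2
i=1: (1 + 0) mod 5 = 1
i=2: (2 + 6) mod 5 = 3
i=3: s[i]=? (unknown)
i=4: (4 + 0) mod 5 = 4
Known residues: [1, 2, 3, 4]; need a permutation of 0..4, so missing residue r = 0
Need (3 + s) mod 5 = 0; smallest s = (0 - 3) mod 5 = 2

Answer: 2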